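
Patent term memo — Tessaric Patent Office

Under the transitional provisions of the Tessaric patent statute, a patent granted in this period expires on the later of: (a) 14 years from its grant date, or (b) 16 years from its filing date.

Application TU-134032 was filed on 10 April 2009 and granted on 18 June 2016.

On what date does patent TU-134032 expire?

2030-06-18

(a) grant + 14 years → 18 June 2030.
(b) filing + 16 years → 10 April 2025.
Later of the two: 18 June 2030.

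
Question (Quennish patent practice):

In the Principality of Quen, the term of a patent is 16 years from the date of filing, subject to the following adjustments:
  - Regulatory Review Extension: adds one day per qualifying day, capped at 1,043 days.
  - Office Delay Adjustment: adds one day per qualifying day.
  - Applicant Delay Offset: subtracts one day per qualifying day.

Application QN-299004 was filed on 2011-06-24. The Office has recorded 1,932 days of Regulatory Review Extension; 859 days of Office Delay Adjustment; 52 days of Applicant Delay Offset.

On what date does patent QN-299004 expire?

Base term: filing date + 16 years → 24 June 2027.
Regulatory Review Extension: 1932 days claimed exceeds the 1043-day cap, so +1043 days → 2 May 2030.
Office Delay Adjustment: +859 days → 7 September 2032.
Applicant Delay Offset: −52 days → 17 July 2032.

2032-07-17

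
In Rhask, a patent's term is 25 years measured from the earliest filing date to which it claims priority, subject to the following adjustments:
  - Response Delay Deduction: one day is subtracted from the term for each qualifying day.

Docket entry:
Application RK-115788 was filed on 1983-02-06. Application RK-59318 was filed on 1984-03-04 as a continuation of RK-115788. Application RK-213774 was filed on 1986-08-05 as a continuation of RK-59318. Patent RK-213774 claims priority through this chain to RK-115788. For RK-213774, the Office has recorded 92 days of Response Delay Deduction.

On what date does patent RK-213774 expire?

2007-11-06

Earliest priority filing: 6 February 1983.
Base term: 6 February 1983 + 25 years → 6 February 2008.
Response Delay Deduction: −92 days → 6 November 2007.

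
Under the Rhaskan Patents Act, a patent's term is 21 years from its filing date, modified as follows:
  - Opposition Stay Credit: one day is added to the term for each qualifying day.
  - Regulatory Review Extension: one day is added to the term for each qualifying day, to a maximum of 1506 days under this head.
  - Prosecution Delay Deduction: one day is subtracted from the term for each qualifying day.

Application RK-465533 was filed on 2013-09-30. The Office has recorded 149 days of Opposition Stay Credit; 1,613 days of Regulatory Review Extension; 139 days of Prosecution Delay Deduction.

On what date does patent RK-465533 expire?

Base term: filing date + 21 years → 30 September 2034.
Opposition Stay Credit: +149 days → 26 February 2035.
Regulatory Review Extension: 1613 days claimed exceeds the 1506-day cap, so +1506 days → 12 April 2039.
Prosecution Delay Deduction: −139 days → 24 November 2038.

November 24, 2038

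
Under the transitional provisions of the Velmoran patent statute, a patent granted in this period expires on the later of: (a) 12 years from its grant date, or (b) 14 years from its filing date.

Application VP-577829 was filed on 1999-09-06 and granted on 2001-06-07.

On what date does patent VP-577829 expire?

(a) grant + 12 years → 7 June 2013.
(b) filing + 14 years → 6 September 2013.
Later of the two: 6 September 2013.

2013-09-06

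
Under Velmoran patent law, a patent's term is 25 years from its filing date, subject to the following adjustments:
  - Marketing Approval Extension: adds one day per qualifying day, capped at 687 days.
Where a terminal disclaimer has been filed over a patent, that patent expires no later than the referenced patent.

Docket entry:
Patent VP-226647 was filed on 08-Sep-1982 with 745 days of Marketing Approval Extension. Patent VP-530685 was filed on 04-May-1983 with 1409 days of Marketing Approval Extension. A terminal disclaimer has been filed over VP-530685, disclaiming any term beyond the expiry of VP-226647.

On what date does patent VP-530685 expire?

Natural term of VP-530685:
  Base: filing + 25 years → 4 May 2008.
  Marketing Approval Extension: 1409 days claimed exceeds the 687-day cap, so +687 days → 22 March 2010.
Expiry of referenced patent VP-226647:
  Base: filing + 25 years → 8 September 2007.
  Marketing Approval Extension: 745 days claimed exceeds the 687-day cap, so +687 days → 26 July 2009.
Terminal disclaimer: VP-530685 expires on the earlier of 22 March 2010 and 26 July 2009.

2009-07-26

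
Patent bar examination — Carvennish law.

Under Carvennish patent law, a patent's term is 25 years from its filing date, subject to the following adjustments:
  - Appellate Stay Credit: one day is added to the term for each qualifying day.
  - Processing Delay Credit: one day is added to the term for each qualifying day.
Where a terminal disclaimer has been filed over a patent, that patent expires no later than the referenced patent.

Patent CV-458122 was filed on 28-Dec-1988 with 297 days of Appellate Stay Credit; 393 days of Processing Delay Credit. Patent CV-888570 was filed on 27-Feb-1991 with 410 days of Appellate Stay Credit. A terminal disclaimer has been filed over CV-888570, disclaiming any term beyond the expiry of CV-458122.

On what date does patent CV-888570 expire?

Natural term of CV-888570:
  Base: filing + 25 years → 27 February 2016.
  Appellate Stay Credit: +410 days → 12 April 2017.
Expiry of referenced patent CV-458122:
  Base: filing + 25 years → 28 December 2013.
  Appellate Stay Credit: +297 days → 21 October 2014.
  Processing Delay Credit: +393 days → 18 November 2015.
Terminal disclaimer: CV-888570 expires on the earlier of 12 April 2017 and 18 November 2015.

2015-11-18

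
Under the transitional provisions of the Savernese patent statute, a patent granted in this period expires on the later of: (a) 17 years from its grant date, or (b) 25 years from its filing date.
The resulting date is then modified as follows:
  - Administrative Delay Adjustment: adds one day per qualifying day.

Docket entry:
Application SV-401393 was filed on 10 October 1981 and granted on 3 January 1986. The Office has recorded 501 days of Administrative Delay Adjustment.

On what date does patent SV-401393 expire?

(a) grant + 17 years → 3 January 2003.
(b) filing + 25 years → 10 October 2006.
Later of the two: 10 October 2006.
Administrative Delay Adjustment: +501 days → 23 February 2008.

2008-02-23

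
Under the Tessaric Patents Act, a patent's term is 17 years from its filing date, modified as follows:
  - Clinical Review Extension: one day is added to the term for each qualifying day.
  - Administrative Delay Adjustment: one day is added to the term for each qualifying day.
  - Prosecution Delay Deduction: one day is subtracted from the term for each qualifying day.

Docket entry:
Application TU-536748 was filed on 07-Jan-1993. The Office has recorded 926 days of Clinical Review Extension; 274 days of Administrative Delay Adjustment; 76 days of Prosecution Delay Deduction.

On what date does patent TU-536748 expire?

Base term: filing date + 17 years → 7 January 2010.
Clinical Review Extension: +926 days → 21 July 2012.
Administrative Delay Adjustment: +274 days → 21 April 2013.
Prosecution Delay Deduction: −76 days → 4 February 2013.

2013-02-04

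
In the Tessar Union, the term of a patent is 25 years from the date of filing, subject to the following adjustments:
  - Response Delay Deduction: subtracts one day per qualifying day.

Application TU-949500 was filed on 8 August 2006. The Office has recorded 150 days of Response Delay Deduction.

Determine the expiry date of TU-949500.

March 11, 2031

Base term: filing date + 25 years → 8 August 2031.
Response Delay Deduction: −150 days → 11 March 2031.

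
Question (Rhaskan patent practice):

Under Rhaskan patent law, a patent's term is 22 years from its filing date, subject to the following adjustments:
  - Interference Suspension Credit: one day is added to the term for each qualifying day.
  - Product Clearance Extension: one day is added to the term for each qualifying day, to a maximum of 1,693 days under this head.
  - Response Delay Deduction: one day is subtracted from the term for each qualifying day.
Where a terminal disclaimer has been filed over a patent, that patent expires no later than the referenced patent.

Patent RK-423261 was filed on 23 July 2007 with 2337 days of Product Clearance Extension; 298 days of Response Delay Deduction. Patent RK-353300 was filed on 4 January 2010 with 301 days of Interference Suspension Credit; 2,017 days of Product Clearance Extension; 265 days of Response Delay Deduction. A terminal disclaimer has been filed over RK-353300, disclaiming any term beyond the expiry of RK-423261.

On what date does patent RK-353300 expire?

May 18, 2033

Natural term of RK-353300:
  Base: filing + 22 years → 4 January 2032.
  Interference Suspension Credit: +301 days → 31 October 2032.
  Product Clearance Extension: 2017 days claimed exceeds the 1693-day cap, so +1693 days → 20 June 2037.
  Response Delay Deduction: −265 days → 28 September 2036.
Expiry of referenced patent RK-423261:
  Base: filing + 22 years → 23 July 2029.
  Product Clearance Extension: 2337 days claimed exceeds the 1693-day cap, so +1693 days → 12 March 2034.
  Response Delay Deduction: −298 days → 18 May 2033.
Terminal disclaimer: RK-353300 expires on the earlier of 28 September 2036 and 18 May 2033.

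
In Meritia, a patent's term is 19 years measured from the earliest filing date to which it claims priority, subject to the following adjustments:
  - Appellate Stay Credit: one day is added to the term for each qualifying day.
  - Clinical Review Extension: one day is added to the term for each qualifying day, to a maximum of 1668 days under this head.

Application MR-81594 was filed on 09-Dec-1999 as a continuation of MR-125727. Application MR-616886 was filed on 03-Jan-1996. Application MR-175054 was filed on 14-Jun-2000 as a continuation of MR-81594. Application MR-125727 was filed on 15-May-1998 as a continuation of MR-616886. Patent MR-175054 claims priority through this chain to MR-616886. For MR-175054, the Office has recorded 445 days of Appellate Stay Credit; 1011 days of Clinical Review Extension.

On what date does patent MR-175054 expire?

2018-12-29

Earliest priority filing: 3 January 1996.
Base term: 3 January 1996 + 19 years → 3 January 2015.
Appellate Stay Credit: +445 days → 23 March 2016.
Clinical Review Extension: 1011 days (within the 1668-day cap) → +1011 days → 29 December 2018.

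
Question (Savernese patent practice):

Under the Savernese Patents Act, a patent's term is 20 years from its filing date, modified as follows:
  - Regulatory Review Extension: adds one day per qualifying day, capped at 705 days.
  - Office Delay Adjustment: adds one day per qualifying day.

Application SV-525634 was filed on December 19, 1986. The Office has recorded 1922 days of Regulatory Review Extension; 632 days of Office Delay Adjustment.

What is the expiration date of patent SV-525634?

Base term: filing date + 20 years → 19 December 2006.
Regulatory Review Extension: 1922 days claimed exceeds the 705-day cap, so +705 days → 23 November 2008.
Office Delay Adjustment: +632 days → 17 August 2010.

August 17, 2010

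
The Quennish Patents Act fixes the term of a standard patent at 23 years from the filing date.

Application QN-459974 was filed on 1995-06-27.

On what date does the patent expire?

June 27, 2018

Filing date + 23 years → 27 June 2018.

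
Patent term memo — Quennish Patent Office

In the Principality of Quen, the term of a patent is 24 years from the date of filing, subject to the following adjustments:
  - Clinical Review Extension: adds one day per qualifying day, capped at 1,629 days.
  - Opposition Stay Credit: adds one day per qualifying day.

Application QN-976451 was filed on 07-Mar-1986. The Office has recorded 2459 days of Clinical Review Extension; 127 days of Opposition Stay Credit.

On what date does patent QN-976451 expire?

2014-12-27

Base term: filing date + 24 years → 7 March 2010.
Clinical Review Extension: 2459 days claimed exceeds the 1629-day cap, so +1629 days → 22 August 2014.
Opposition Stay Credit: +127 days → 27 December 2014.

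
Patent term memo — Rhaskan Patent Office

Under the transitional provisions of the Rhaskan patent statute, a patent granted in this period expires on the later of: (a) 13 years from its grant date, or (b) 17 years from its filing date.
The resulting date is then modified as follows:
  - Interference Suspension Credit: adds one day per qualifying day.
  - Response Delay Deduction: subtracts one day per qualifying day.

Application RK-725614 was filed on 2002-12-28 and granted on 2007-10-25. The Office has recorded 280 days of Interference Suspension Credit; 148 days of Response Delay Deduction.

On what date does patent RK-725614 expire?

(a) grant + 13 years → 25 October 2020.
(b) filing + 17 years → 28 December 2019.
Later of the two: 25 October 2020.
Interference Suspension Credit: +280 days → 1 August 2021.
Response Delay Deduction: −148 days → 6 March 2021.

2021-03-06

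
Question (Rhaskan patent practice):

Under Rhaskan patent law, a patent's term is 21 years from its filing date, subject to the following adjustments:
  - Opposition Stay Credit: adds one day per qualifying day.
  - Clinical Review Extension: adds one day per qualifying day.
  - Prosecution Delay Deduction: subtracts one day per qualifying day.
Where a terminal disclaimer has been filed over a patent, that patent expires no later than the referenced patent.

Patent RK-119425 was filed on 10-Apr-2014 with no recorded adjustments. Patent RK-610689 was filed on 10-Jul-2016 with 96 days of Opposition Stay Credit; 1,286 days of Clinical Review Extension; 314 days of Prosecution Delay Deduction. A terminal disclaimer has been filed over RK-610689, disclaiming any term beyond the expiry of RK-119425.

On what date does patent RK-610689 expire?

April 10, 2035

Natural term of RK-610689:
  Base: filing + 21 years → 10 July 2037.
  Opposition Stay Credit: +96 days → 14 October 2037.
  Clinical Review Extension: +1286 days → 22 April 2041.
  Prosecution Delay Deduction: −314 days → 12 June 2040.
Expiry of referenced patent RK-119425:
  Base: filing + 21 years → 10 April 2035.
Terminal disclaimer: RK-610689 expires on the earlier of 12 June 2040 and 10 April 2035.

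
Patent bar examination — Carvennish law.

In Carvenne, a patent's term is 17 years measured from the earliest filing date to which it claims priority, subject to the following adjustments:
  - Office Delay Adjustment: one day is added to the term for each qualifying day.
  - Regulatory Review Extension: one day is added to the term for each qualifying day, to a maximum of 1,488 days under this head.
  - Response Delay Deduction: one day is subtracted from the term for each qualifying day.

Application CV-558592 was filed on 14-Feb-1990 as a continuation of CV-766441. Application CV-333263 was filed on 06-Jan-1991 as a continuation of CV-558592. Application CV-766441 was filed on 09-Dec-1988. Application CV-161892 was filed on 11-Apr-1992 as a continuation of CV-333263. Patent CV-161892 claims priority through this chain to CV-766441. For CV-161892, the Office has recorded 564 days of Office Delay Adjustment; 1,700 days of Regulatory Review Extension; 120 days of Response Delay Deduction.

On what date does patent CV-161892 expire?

Earliest priority filing: 9 December 1988.
Base term: 9 December 1988 + 17 years → 9 December 2005.
Office Delay Adjustment: +564 days → 26 June 2007.
Regulatory Review Extension: 1700 days claimed exceeds the 1488-day cap, so +1488 days → 23 July 2011.
Response Delay Deduction: −120 days → 25 March 2011.

2011-03-25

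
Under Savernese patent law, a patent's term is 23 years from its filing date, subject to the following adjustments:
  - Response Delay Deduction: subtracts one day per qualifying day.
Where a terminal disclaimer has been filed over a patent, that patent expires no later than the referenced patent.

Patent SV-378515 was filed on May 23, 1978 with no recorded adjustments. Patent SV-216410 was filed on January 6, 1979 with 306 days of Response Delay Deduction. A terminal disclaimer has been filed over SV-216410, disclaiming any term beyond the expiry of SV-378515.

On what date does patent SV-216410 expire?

Natural term of SV-216410:
  Base: filing + 23 years → 6 January 2002.
  Response Delay Deduction: −306 days → 6 March 2001.
Expiry of referenced patent SV-378515:
  Base: filing + 23 years → 23 May 2001.
Terminal disclaimer: SV-216410 expires on the earlier of 6 March 2001 and 23 May 2001.

March 6, 2001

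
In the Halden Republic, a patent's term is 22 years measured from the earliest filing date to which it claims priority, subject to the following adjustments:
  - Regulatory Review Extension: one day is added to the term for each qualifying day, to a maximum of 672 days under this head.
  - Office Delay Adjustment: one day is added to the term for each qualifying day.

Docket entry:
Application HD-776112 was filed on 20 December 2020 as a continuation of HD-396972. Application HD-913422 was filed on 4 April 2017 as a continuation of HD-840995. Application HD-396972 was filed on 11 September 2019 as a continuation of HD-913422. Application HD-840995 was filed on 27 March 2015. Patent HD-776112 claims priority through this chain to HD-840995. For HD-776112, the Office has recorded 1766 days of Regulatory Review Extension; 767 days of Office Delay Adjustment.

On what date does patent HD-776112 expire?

Earliest priority filing: 27 March 2015.
Base term: 27 March 2015 + 22 years → 27 March 2037.
Regulatory Review Extension: 1766 days claimed exceeds the 672-day cap, so +672 days → 28 January 2039.
Office Delay Adjustment: +767 days → 5 March 2041.

March 5, 2041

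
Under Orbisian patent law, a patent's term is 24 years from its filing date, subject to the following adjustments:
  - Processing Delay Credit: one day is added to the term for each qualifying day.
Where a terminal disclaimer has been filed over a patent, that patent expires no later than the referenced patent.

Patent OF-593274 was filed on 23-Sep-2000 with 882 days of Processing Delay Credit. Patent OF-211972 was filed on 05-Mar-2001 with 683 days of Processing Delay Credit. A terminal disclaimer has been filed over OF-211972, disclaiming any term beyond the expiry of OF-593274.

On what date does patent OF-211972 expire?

Natural term of OF-211972:
  Base: filing + 24 years → 5 March 2025.
  Processing Delay Credit: +683 days → 17 January 2027.
Expiry of referenced patent OF-593274:
  Base: filing + 24 years → 23 September 2024.
  Processing Delay Credit: +882 days → 22 February 2027.
Terminal disclaimer: OF-211972 expires on the earlier of 17 January 2027 and 22 February 2027.

2027-01-17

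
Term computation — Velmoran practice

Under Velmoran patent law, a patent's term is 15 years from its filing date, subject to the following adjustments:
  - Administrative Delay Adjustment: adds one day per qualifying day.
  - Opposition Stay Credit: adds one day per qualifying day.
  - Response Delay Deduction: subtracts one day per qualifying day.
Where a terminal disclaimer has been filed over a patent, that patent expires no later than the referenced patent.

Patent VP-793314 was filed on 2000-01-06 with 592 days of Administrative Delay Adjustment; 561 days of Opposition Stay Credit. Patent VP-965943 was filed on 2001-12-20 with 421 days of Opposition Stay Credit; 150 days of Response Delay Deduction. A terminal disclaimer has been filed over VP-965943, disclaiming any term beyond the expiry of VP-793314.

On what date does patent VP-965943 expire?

Natural term of VP-965943:
  Base: filing + 15 years → 20 December 2016.
  Opposition Stay Credit: +421 days → 14 February 2018.
  Response Delay Deduction: −150 days → 17 September 2017.
Expiry of referenced patent VP-793314:
  Base: filing + 15 years → 6 January 2015.
  Administrative Delay Adjustment: +592 days → 20 August 2016.
  Opposition Stay Credit: +561 days → 4 March 2018.
Terminal disclaimer: VP-965943 expires on the earlier of 17 September 2017 and 4 March 2018.

2017-09-17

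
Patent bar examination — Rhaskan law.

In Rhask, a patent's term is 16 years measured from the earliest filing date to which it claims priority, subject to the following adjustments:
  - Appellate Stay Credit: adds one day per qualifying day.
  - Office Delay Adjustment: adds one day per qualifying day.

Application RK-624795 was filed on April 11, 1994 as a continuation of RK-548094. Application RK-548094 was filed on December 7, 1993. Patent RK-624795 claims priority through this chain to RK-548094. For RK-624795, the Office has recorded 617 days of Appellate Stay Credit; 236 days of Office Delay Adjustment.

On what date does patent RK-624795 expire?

Earliest priority filing: 7 December 1993.
Base term: 7 December 1993 + 16 years → 7 December 2009.
Appellate Stay Credit: +617 days → 16 August 2011.
Office Delay Adjustment: +236 days → 8 April 2012.

2012-04-08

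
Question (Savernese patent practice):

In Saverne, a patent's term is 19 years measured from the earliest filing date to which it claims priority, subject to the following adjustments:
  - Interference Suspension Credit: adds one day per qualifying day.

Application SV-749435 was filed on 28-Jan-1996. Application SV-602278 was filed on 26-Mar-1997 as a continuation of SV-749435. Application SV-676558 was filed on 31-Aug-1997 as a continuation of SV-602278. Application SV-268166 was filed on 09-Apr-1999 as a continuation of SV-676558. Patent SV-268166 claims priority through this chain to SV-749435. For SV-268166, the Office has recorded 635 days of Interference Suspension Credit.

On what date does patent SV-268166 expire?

Earliest priority filing: 28 January 1996.
Base term: 28 January 1996 + 19 years → 28 January 2015.
Interference Suspension Credit: +635 days → 24 October 2016.

2016-10-24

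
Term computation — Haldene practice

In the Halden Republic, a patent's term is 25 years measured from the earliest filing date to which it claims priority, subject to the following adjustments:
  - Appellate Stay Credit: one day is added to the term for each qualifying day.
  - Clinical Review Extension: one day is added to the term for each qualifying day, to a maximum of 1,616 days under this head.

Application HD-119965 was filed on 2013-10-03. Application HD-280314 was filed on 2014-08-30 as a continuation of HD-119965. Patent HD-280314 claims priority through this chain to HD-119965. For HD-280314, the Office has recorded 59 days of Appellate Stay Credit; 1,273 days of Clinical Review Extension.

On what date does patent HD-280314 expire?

2042-05-27

Earliest priority filing: 3 October 2013.
Base term: 3 October 2013 + 25 years → 3 October 2038.
Appellate Stay Credit: +59 days → 1 December 2038.
Clinical Review Extension: 1273 days (within the 1616-day cap) → +1273 days → 27 May 2042.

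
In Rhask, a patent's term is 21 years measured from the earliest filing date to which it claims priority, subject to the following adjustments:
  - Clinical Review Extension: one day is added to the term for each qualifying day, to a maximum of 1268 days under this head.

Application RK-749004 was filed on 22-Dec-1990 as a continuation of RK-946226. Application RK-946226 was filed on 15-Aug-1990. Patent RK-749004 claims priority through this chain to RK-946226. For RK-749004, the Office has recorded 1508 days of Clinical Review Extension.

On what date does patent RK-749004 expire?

Earliest priority filing: 15 August 1990.
Base term: 15 August 1990 + 21 years → 15 August 2011.
Clinical Review Extension: 1508 days claimed exceeds the 1268-day cap, so +1268 days → 3 February 2015.

February 3, 2015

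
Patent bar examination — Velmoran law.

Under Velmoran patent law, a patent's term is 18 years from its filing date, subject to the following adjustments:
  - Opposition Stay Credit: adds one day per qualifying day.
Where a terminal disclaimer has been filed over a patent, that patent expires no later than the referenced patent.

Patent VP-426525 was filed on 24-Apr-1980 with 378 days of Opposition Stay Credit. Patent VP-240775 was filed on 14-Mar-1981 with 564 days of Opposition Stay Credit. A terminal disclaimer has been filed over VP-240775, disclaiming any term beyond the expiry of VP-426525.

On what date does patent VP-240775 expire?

Natural term of VP-240775:
  Base: filing + 18 years → 14 March 1999.
  Opposition Stay Credit: +564 days → 28 September 2000.
Expiry of referenced patent VP-426525:
  Base: filing + 18 years → 24 April 1998.
  Opposition Stay Credit: +378 days → 7 May 1999.
Terminal disclaimer: VP-240775 expires on the earlier of 28 September 2000 and 7 May 1999.

May 7, 1999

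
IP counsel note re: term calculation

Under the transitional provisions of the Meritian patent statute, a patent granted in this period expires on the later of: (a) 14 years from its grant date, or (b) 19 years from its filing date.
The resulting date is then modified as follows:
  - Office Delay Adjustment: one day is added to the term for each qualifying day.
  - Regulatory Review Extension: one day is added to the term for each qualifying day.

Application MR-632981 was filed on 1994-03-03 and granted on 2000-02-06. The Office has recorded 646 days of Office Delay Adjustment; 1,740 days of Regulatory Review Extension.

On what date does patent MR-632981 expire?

August 19, 2020

(a) grant + 14 years → 6 February 2014.
(b) filing + 19 years → 3 March 2013.
Later of the two: 6 February 2014.
Office Delay Adjustment: +646 days → 14 November 2015.
Regulatory Review Extension: +1740 days → 19 August 2020.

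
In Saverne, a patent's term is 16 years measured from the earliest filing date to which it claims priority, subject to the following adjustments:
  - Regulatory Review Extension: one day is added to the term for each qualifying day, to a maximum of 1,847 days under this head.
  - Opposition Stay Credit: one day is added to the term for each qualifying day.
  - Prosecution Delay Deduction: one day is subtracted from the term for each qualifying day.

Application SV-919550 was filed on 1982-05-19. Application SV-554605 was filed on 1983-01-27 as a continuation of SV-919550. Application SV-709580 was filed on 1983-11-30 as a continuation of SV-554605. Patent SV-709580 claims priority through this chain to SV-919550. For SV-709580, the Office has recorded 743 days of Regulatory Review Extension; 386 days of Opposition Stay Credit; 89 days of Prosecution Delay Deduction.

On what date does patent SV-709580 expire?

Earliest priority filing: 19 May 1982.
Base term: 19 May 1982 + 16 years → 19 May 1998.
Regulatory Review Extension: 743 days (within the 1847-day cap) → +743 days → 31 May 2000.
Opposition Stay Credit: +386 days → 21 June 2001.
Prosecution Delay Deduction: −89 days → 24 March 2001.

March 24, 2001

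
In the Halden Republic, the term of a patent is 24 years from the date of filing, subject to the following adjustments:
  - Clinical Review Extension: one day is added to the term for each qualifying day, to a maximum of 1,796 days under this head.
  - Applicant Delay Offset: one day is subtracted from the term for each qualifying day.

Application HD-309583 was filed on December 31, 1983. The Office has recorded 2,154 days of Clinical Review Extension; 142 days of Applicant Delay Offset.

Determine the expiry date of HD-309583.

2012-07-11

Base term: filing date + 24 years → 31 December 2007.
Clinical Review Extension: 2154 days claimed exceeds the 1796-day cap, so +1796 days → 30 November 2012.
Applicant Delay Offset: −142 days → 11 July 2012.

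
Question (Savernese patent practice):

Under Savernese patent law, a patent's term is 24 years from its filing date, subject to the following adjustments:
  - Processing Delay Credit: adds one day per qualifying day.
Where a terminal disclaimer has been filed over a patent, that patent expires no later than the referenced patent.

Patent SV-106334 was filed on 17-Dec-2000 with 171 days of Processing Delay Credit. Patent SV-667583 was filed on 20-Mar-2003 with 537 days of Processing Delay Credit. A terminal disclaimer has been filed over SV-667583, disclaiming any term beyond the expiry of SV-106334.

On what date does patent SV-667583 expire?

June 6, 2025

Natural term of SV-667583:
  Base: filing + 24 years → 20 March 2027.
  Processing Delay Credit: +537 days → 7 September 2028.
Expiry of referenced patent SV-106334:
  Base: filing + 24 years → 17 December 2024.
  Processing Delay Credit: +171 days → 6 June 2025.
Terminal disclaimer: SV-667583 expires on the earlier of 7 September 2028 and 6 June 2025.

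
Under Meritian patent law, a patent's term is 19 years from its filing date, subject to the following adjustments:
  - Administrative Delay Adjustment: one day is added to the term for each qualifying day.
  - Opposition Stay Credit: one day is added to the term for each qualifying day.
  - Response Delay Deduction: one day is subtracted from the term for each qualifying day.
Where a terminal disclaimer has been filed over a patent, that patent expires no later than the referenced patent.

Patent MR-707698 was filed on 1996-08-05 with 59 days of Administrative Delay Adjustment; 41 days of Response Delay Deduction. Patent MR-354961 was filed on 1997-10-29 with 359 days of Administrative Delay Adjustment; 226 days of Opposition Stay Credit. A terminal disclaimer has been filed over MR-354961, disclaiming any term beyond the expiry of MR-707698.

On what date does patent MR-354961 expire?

Natural term of MR-354961:
  Base: filing + 19 years → 29 October 2016.
  Administrative Delay Adjustment: +359 days → 23 October 2017.
  Opposition Stay Credit: +226 days → 6 June 2018.
Expiry of referenced patent MR-707698:
  Base: filing + 19 years → 5 August 2015.
  Administrative Delay Adjustment: +59 days → 3 October 2015.
  Response Delay Deduction: −41 days → 23 August 2015.
Terminal disclaimer: MR-354961 expires on the earlier of 6 June 2018 and 23 August 2015.

August 23, 2015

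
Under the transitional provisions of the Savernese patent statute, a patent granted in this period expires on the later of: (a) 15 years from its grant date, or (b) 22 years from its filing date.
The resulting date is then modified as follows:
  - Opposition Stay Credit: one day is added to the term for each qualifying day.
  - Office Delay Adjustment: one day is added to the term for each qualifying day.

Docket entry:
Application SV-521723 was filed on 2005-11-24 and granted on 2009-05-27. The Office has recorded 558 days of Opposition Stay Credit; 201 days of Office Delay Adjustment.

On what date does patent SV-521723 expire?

December 22, 2029

(a) grant + 15 years → 27 May 2024.
(b) filing + 22 years → 24 November 2027.
Later of the two: 24 November 2027.
Opposition Stay Credit: +558 days → 4 June 2029.
Office Delay Adjustment: +201 days → 22 December 2029.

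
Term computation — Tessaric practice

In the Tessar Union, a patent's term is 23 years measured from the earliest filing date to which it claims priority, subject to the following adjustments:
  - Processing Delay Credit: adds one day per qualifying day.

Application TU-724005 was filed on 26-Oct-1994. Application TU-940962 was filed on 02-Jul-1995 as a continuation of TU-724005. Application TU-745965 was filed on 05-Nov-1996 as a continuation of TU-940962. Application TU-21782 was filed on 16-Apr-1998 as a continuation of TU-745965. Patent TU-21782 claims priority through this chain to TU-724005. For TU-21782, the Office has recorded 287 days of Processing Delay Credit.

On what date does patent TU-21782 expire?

2018-08-09

Earliest priority filing: 26 October 1994.
Base term: 26 October 1994 + 23 years → 26 October 2017.
Processing Delay Credit: +287 days → 9 August 2018.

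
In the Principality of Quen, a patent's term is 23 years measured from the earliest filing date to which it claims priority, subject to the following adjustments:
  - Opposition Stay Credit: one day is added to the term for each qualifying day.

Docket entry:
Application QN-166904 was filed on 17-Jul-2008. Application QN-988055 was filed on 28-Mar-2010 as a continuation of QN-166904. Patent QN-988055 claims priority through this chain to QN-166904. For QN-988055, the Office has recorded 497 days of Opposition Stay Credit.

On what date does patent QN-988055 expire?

Earliest priority filing: 17 July 2008.
Base term: 17 July 2008 + 23 years → 17 July 2031.
Opposition Stay Credit: +497 days → 25 November 2032.

November 25, 2032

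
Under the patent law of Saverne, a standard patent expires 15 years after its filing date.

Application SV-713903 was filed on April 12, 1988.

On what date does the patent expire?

Filing date + 15 years → 12 April 2003.

2003-04-12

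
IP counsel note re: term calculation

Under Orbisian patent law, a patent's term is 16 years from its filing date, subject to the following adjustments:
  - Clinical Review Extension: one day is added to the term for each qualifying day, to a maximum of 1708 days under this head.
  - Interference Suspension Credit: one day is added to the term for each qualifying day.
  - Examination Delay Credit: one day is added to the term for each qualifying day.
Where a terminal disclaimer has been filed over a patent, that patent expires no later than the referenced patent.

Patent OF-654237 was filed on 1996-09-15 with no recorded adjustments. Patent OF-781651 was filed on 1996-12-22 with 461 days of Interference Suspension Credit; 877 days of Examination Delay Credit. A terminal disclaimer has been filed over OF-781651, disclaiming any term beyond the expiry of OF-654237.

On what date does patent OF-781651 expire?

2012-09-15

Natural term of OF-781651:
  Base: filing + 16 years → 22 December 2012.
  Interference Suspension Credit: +461 days → 28 March 2014.
  Examination Delay Credit: +877 days → 21 August 2016.
Expiry of referenced patent OF-654237:
  Base: filing + 16 years → 15 September 2012.
Terminal disclaimer: OF-781651 expires on the earlier of 21 August 2016 and 15 September 2012.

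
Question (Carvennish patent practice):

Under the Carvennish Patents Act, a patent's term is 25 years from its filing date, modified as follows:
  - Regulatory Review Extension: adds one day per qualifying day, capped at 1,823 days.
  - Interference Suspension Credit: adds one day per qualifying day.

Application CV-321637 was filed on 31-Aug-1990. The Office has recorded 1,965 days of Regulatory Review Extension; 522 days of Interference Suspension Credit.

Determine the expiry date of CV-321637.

January 31, 2022

Base term: filing date + 25 years → 31 August 2015.
Regulatory Review Extension: 1965 days claimed exceeds the 1823-day cap, so +1823 days → 27 August 2020.
Interference Suspension Credit: +522 days → 31 January 2022.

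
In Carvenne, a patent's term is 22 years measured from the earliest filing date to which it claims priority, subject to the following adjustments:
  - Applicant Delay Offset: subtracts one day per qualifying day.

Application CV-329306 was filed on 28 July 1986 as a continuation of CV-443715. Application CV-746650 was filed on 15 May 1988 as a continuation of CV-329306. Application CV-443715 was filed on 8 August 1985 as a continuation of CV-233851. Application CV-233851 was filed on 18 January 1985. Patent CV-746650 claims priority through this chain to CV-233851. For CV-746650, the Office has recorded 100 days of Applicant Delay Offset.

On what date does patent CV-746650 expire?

October 10, 2006

Earliest priority filing: 18 January 1985.
Base term: 18 January 1985 + 22 years → 18 January 2007.
Applicant Delay Offset: −100 days → 10 October 2006.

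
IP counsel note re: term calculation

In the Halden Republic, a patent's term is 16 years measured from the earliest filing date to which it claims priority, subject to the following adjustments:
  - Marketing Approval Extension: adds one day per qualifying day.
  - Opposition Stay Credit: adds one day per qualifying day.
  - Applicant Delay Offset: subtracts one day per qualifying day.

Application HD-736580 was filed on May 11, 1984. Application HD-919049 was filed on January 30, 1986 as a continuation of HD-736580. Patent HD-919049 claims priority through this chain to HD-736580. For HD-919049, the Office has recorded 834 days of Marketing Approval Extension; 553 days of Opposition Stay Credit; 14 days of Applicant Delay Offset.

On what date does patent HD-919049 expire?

Earliest priority filing: 11 May 1984.
Base term: 11 May 1984 + 16 years → 11 May 2000.
Marketing Approval Extension: +834 days → 23 August 2002.
Opposition Stay Credit: +553 days → 27 February 2004.
Applicant Delay Offset: −14 days → 13 February 2004.

February 13, 2004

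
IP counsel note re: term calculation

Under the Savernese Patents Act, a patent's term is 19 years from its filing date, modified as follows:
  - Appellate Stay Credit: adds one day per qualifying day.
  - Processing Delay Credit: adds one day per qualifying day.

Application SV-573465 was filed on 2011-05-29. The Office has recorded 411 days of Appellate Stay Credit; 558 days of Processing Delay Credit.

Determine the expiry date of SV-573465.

January 22, 2033

Base term: filing date + 19 years → 29 May 2030.
Appellate Stay Credit: +411 days → 14 July 2031.
Processing Delay Credit: +558 days → 22 January 2033.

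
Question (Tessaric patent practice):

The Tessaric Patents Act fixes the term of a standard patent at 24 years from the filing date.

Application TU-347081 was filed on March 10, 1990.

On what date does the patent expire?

Filing date + 24 years → 10 March 2014.

March 10, 2014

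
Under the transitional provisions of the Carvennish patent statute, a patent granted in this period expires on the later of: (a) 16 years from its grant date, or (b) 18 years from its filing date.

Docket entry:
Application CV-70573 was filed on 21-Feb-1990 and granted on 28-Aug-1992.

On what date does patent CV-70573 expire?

2008-08-28

(a) grant + 16 years → 28 August 2008.
(b) filing + 18 years → 21 February 2008.
Later of the two: 28 August 2008.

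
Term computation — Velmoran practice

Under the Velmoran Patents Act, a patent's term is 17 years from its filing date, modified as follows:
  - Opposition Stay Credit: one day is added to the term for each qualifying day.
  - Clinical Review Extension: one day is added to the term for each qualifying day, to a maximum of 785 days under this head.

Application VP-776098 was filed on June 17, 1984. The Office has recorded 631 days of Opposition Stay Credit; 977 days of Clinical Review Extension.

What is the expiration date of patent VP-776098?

May 3, 2005

Base term: filing date + 17 years → 17 June 2001.
Opposition Stay Credit: +631 days → 10 March 2003.
Clinical Review Extension: 977 days claimed exceeds the 785-day cap, so +785 days → 3 May 2005.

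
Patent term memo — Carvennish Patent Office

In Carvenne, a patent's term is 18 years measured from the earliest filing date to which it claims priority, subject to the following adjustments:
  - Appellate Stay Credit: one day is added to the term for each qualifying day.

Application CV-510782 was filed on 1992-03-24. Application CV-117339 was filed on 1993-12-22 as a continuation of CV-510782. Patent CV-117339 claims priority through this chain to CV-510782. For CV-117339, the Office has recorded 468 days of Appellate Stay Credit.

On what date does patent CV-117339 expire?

Earliest priority filing: 24 March 1992.
Base term: 24 March 1992 + 18 years → 24 March 2010.
Appellate Stay Credit: +468 days → 5 July 2011.

July 5, 2011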